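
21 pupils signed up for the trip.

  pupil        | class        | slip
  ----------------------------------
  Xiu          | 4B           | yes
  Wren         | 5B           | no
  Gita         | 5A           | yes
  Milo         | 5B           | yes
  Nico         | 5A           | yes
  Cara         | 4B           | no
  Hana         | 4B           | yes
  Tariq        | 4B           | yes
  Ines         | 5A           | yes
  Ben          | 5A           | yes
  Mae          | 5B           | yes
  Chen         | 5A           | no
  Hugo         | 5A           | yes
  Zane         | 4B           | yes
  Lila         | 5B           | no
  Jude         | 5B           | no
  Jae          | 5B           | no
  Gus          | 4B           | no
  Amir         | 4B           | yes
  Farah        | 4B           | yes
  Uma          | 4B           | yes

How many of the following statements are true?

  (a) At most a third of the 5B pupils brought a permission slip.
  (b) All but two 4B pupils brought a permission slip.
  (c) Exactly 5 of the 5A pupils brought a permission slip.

3

(a) 5B: |A| = 6, |A ∩ B| = 2; needs |A ∩ B| / |A| ≤ 1/3 — true.
(b) 4B: |A| = 9, |A ∩ B| = 7; needs |A ∖ B| = 2 — true.
(c) 5A: |A| = 6, |A ∩ B| = 5; needs |A ∩ B| = 5 — true.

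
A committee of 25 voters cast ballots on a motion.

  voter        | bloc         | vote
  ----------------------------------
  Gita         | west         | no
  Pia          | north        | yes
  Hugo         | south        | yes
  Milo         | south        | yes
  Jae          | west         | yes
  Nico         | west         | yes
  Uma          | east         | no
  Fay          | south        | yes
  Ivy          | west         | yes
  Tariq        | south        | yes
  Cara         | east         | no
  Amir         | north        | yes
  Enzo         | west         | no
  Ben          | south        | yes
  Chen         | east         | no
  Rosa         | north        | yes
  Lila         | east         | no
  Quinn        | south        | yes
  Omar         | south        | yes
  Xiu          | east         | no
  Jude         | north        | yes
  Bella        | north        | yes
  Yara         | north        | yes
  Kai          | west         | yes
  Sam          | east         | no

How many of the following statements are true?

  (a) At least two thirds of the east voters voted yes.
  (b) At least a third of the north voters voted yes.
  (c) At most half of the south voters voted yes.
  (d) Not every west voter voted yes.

2

(a) east: |A| = 6, |A ∩ B| = 0; needs |A ∩ B| / |A| ≥ 2/3 — false.
(b) north: |A| = 6, |A ∩ B| = 6; needs |A ∩ B| / |A| ≥ 1/3 — true.
(c) south: |A| = 7, |A ∩ B| = 7; needs |A ∩ B| ≤ |A ∖ B| — false.
(d) west: |A| = 6, |A ∩ B| = 4; needs A ⊄ B (|A ∖ B| ≥ 1) — true.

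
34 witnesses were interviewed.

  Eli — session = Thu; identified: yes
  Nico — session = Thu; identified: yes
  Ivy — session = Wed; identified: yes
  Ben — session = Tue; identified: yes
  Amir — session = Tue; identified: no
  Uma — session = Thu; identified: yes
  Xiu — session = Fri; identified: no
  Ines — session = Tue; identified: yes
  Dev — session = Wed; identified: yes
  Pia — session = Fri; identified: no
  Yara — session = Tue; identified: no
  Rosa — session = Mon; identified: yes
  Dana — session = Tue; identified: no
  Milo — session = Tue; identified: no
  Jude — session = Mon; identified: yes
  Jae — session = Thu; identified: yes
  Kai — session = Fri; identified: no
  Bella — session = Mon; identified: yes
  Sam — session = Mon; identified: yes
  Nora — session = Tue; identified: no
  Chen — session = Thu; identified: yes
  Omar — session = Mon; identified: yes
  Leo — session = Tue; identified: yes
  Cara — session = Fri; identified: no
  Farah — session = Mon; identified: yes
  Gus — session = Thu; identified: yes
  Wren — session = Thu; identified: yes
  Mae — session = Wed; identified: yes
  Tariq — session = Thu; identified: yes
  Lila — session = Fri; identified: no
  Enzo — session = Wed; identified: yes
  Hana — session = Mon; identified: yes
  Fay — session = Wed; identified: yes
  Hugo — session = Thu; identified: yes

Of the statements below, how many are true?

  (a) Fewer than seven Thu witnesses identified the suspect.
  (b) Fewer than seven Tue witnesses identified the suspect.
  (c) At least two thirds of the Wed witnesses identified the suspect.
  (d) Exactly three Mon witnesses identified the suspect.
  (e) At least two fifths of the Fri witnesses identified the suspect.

(a) Thu: |A| = 9, |A ∩ B| = 9; needs |A ∩ B| < 7 — false.
(b) Tue: |A| = 8, |A ∩ B| = 3; needs |A ∩ B| < 7 — true.
(c) Wed: |A| = 5, |A ∩ B| = 5; needs |A ∩ B| / |A| ≥ 2/3 — true.
(d) Mon: |A| = 7, |A ∩ B| = 7; needs |A ∩ B| = 3 — false.
(e) Fri: |A| = 5, |A ∩ B| = 0; needs |A ∩ B| / |A| ≥ 2/5 — false.

2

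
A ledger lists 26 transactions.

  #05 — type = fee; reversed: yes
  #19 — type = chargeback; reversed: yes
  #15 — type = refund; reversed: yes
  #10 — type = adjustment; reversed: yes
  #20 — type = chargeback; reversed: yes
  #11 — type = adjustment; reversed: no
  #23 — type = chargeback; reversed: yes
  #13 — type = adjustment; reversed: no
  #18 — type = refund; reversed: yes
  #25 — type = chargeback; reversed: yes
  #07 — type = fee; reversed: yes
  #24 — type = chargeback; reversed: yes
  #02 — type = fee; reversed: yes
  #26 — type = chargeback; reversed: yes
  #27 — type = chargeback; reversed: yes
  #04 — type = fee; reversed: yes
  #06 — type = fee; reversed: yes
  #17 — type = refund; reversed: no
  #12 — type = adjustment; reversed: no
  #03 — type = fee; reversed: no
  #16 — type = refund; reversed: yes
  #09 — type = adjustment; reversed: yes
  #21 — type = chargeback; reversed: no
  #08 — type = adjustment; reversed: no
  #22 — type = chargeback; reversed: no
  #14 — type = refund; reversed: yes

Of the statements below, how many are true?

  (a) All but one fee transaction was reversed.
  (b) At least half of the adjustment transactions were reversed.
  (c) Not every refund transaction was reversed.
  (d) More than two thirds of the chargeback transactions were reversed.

3

(a) fee: |A| = 6, |A ∩ B| = 5; needs |A ∖ B| = 1 — true.
(b) adjustment: |A| = 6, |A ∩ B| = 2; needs |A ∩ B| ≥ |A ∖ B| — false.
(c) refund: |A| = 5, |A ∩ B| = 4; needs A ⊄ B (|A ∖ B| ≥ 1) — true.
(d) chargeback: |A| = 9, |A ∩ B| = 7; needs |A ∩ B| / |A| > 2/3 — true.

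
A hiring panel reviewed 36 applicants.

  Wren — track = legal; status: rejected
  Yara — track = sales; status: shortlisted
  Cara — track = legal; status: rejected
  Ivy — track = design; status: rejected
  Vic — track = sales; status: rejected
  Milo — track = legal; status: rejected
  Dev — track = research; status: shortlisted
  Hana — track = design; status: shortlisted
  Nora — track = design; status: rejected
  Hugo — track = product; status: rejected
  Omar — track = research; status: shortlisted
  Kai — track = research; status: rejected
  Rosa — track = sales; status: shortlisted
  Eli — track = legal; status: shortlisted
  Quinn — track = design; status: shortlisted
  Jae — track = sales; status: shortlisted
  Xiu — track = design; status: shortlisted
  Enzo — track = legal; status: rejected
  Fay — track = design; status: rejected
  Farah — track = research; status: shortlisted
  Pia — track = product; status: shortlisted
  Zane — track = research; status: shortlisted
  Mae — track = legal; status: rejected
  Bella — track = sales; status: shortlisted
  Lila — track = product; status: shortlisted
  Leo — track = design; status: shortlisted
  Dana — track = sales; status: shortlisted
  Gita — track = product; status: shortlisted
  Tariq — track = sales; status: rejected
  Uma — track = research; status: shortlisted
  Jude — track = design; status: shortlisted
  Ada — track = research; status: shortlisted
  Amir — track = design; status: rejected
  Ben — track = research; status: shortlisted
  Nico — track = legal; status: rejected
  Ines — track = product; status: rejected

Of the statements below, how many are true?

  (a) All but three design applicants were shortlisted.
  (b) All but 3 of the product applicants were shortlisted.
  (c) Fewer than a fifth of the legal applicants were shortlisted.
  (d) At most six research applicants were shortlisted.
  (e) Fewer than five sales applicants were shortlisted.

(a) design: |A| = 9, |A ∩ B| = 5; needs |A ∖ B| = 3 — false.
(b) product: |A| = 5, |A ∩ B| = 3; needs |A ∖ B| = 3 — false.
(c) legal: |A| = 7, |A ∩ B| = 1; needs |A ∩ B| / |A| < 1/5 — true.
(d) research: |A| = 8, |A ∩ B| = 7; needs |A ∩ B| ≤ 6 — false.
(e) sales: |A| = 7, |A ∩ B| = 5; needs |A ∩ B| < 5 — false.

1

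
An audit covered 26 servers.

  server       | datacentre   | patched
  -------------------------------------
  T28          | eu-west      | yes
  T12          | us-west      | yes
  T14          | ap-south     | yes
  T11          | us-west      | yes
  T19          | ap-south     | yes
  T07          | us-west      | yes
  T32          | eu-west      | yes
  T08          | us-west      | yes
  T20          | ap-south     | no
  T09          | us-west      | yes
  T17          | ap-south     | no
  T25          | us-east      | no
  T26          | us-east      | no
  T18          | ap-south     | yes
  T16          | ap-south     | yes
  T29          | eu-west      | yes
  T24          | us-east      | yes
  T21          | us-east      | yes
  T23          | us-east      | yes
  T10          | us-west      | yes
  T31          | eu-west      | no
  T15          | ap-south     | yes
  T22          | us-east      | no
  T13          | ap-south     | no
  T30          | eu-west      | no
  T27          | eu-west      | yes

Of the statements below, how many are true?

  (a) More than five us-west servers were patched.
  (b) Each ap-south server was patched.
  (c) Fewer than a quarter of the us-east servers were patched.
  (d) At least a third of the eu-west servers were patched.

2

(a) us-west: |A| = 6, |A ∩ B| = 6; needs |A ∩ B| > 5 — true.
(b) ap-south: |A| = 8, |A ∩ B| = 5; needs A ⊆ B, i.e. every element of A is in B (|A ∖ B| = 0) — false.
(c) us-east: |A| = 6, |A ∩ B| = 3; needs |A ∩ B| / |A| < 1/4 — false.
(d) eu-west: |A| = 6, |A ∩ B| = 4; needs |A ∩ B| / |A| ≥ 1/3 — true.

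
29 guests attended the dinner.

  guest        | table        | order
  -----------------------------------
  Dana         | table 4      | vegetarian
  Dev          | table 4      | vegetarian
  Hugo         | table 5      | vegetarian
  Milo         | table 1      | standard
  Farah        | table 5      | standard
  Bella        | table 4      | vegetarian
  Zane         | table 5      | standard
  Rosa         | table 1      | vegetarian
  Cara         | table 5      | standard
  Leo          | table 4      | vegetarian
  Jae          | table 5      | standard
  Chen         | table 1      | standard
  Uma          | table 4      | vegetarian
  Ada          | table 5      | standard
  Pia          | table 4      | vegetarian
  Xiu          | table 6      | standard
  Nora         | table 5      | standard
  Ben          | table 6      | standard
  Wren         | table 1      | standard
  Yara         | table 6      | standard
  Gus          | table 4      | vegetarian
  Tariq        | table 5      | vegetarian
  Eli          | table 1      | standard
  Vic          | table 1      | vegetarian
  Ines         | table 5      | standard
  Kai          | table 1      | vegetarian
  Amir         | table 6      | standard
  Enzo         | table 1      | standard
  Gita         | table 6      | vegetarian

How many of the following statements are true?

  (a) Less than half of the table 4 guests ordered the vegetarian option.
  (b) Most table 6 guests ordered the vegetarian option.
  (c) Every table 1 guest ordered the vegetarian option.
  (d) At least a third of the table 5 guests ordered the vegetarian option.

0

(a) table 4: |A| = 7, |A ∩ B| = 7; needs |A ∩ B| < |A ∖ B| — false.
(b) table 6: |A| = 5, |A ∩ B| = 1; needs |A ∩ B| > |A ∖ B| — false.
(c) table 1: |A| = 8, |A ∩ B| = 3; needs A ⊆ B, i.e. every element of A is in B (|A ∖ B| = 0) — false.
(d) table 5: |A| = 9, |A ∩ B| = 2; needs |A ∩ B| / |A| ≥ 1/3 — false.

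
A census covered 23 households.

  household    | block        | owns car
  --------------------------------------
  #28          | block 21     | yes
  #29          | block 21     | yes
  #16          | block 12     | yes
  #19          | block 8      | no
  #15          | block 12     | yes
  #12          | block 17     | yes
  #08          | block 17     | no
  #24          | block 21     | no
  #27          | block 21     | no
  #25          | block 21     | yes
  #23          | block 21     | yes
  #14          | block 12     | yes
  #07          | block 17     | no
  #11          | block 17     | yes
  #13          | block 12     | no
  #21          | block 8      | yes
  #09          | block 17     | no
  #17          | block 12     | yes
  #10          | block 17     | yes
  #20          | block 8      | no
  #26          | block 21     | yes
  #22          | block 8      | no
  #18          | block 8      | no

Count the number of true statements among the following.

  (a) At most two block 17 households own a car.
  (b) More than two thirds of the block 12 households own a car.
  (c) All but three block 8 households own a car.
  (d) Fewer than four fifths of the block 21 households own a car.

(a) block 17: |A| = 6, |A ∩ B| = 3; needs |A ∩ B| ≤ 2 — false.
(b) block 12: |A| = 5, |A ∩ B| = 4; needs |A ∩ B| / |A| > 2/3 — true.
(c) block 8: |A| = 5, |A ∩ B| = 1; needs |A ∖ B| = 3 — false.
(d) block 21: |A| = 7, |A ∩ B| = 5; needs |A ∩ B| / |A| < 4/5 — true.

2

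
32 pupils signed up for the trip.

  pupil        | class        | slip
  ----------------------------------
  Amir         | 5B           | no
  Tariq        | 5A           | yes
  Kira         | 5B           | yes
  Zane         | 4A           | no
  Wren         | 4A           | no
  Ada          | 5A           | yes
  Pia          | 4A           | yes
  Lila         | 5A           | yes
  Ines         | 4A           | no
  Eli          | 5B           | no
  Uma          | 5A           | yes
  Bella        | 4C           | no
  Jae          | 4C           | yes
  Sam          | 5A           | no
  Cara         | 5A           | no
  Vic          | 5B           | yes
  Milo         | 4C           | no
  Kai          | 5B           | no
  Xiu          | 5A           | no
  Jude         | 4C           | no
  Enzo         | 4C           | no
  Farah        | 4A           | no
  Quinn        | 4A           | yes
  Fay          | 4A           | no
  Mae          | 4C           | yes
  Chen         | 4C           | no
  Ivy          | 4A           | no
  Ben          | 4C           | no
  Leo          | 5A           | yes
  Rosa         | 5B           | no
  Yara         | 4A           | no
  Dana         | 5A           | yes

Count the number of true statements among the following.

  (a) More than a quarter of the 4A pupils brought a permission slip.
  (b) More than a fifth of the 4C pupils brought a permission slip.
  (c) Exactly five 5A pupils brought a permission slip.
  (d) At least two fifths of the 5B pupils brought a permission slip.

(a) 4A: |A| = 9, |A ∩ B| = 2; needs |A ∩ B| / |A| > 1/4 — false.
(b) 4C: |A| = 8, |A ∩ B| = 2; needs |A ∩ B| / |A| > 1/5 — true.
(c) 5A: |A| = 9, |A ∩ B| = 6; needs |A ∩ B| = 5 — false.
(d) 5B: |A| = 6, |A ∩ B| = 2; needs |A ∩ B| / |A| ≥ 2/5 — false.

1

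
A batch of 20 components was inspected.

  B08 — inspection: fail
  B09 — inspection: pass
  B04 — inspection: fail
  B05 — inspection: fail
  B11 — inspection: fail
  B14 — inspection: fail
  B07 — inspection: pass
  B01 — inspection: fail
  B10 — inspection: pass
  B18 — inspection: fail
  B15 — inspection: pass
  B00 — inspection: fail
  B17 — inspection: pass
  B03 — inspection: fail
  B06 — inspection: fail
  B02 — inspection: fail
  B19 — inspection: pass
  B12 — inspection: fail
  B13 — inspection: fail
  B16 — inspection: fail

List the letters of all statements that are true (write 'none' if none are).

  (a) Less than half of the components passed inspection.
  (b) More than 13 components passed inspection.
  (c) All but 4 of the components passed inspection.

|A| = 20, |A ∩ B| = 6, |A ∖ B| = 14.
(a) |A ∩ B| < |A ∖ B|: holds.
(b) |A ∩ B| > 13: fails.
(c) |A ∖ B| = 4: fails.

(a)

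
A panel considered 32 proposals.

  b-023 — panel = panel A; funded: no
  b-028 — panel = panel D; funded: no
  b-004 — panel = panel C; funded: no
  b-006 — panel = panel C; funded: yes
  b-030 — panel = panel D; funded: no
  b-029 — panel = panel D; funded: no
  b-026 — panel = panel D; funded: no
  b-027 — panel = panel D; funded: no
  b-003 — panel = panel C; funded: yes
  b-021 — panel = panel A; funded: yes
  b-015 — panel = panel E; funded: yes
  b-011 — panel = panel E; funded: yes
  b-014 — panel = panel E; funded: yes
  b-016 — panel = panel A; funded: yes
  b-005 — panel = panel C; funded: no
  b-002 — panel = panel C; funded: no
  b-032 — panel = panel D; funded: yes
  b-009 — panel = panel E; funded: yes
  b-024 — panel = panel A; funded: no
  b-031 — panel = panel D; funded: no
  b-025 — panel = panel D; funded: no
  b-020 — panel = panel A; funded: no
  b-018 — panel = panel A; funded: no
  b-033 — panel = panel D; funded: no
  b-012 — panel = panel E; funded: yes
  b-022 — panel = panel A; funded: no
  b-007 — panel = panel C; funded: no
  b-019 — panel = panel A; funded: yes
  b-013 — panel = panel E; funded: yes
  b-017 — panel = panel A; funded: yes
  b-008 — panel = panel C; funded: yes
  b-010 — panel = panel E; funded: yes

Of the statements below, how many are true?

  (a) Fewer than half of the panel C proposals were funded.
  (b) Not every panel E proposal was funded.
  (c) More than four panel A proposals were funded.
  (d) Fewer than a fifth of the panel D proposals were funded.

(a) panel C: |A| = 7, |A ∩ B| = 3; needs |A ∩ B| < |A ∖ B| — true.
(b) panel E: |A| = 7, |A ∩ B| = 7; needs A ⊄ B (|A ∖ B| ≥ 1) — false.
(c) panel A: |A| = 9, |A ∩ B| = 4; needs |A ∩ B| > 4 — false.
(d) panel D: |A| = 9, |A ∩ B| = 1; needs |A ∩ B| / |A| < 1/5 — true.

2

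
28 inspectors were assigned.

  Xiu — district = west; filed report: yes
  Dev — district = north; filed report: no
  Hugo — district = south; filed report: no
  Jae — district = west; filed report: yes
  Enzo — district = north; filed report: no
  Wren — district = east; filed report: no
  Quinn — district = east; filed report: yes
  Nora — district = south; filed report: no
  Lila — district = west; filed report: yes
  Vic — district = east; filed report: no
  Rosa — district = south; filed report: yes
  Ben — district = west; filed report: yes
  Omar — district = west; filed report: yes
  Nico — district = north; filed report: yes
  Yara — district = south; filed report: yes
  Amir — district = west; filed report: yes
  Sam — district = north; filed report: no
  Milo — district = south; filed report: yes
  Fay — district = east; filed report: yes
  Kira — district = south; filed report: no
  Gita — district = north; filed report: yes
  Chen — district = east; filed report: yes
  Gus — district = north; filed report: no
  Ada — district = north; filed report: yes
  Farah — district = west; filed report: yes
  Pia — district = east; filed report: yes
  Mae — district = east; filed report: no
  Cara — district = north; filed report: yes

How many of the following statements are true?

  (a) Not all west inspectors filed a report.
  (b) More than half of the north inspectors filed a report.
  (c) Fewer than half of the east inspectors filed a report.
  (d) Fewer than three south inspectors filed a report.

0

(a) west: |A| = 7, |A ∩ B| = 7; needs A ⊄ B (|A ∖ B| ≥ 1) — false.
(b) north: |A| = 8, |A ∩ B| = 4; needs |A ∩ B| > |A ∖ B| — false.
(c) east: |A| = 7, |A ∩ B| = 4; needs |A ∩ B| < |A ∖ B| — false.
(d) south: |A| = 6, |A ∩ B| = 3; needs |A ∩ B| < 3 — false.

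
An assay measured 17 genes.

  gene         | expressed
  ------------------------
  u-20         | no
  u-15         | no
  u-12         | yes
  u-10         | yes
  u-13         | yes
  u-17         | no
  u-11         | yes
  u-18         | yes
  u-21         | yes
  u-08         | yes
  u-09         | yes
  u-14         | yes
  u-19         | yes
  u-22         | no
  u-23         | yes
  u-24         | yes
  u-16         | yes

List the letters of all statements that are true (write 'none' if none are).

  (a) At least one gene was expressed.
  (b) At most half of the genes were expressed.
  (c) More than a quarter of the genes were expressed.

|A| = 17, |A ∩ B| = 13, |A ∖ B| = 4.
(a) A ∩ B ≠ ∅ (|A ∩ B| ≥ 1): holds.
(b) |A ∩ B| ≤ |A ∖ B|: fails.
(c) |A ∩ B| / |A| > 1/4: holds.

(a), (c)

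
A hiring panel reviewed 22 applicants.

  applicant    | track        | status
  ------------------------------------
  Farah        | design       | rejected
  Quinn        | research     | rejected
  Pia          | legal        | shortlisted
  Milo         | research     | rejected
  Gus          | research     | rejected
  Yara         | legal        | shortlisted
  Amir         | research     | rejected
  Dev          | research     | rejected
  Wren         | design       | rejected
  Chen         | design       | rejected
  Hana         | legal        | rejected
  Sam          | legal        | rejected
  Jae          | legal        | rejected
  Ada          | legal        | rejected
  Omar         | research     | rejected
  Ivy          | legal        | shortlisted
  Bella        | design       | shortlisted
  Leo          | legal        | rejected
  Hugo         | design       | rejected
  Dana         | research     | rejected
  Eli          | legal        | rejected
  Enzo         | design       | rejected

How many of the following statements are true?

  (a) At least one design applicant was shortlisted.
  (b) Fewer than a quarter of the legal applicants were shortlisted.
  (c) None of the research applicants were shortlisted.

2

(a) design: |A| = 6, |A ∩ B| = 1; needs A ∩ B ≠ ∅ (|A ∩ B| ≥ 1) — true.
(b) legal: |A| = 9, |A ∩ B| = 3; needs |A ∩ B| / |A| < 1/4 — false.
(c) research: |A| = 7, |A ∩ B| = 0; needs A ∩ B = ∅ (|A ∩ B| = 0) — true.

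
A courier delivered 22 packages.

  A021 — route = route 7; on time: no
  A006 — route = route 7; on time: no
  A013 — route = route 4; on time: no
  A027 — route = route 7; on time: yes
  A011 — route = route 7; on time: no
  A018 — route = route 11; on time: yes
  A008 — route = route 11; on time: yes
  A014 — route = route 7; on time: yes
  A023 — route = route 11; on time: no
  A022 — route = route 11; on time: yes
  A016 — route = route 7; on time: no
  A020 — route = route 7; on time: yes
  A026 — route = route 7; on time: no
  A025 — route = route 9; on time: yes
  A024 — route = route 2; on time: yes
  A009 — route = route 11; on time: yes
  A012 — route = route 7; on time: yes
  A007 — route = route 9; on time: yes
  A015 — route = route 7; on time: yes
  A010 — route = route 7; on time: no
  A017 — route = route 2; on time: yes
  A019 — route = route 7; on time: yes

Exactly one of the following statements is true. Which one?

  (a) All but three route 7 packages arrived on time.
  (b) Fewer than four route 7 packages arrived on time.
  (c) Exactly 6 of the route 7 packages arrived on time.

(c)

|A| = 12, |A ∩ B| = 6, |A ∖ B| = 6.
(a) requires |A ∖ B| = 3: false.
(b) requires |A ∩ B| < 4: false.
(c) requires |A ∩ B| = 6: true.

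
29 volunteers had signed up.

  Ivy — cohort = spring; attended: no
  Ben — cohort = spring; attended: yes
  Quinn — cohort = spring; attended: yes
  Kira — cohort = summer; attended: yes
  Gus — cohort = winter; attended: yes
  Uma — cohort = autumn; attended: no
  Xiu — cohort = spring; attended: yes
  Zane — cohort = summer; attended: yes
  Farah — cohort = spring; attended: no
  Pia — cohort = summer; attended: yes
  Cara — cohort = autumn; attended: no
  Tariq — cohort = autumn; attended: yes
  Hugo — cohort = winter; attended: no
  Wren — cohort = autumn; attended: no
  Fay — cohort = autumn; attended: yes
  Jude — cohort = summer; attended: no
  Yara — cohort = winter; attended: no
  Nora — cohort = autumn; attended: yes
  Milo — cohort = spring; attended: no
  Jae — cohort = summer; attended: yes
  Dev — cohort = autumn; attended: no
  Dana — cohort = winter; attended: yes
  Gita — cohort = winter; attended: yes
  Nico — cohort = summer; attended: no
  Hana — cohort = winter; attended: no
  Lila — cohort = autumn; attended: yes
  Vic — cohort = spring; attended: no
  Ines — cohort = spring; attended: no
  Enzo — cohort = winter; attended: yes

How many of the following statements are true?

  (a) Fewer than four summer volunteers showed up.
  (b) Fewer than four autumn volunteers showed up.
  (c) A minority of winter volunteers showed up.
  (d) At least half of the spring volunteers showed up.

0

(a) summer: |A| = 6, |A ∩ B| = 4; needs |A ∩ B| < 4 — false.
(b) autumn: |A| = 8, |A ∩ B| = 4; needs |A ∩ B| < 4 — false.
(c) winter: |A| = 7, |A ∩ B| = 4; needs |A ∩ B| < |A ∖ B| — false.
(d) spring: |A| = 8, |A ∩ B| = 3; needs |A ∩ B| ≥ |A ∖ B| — false.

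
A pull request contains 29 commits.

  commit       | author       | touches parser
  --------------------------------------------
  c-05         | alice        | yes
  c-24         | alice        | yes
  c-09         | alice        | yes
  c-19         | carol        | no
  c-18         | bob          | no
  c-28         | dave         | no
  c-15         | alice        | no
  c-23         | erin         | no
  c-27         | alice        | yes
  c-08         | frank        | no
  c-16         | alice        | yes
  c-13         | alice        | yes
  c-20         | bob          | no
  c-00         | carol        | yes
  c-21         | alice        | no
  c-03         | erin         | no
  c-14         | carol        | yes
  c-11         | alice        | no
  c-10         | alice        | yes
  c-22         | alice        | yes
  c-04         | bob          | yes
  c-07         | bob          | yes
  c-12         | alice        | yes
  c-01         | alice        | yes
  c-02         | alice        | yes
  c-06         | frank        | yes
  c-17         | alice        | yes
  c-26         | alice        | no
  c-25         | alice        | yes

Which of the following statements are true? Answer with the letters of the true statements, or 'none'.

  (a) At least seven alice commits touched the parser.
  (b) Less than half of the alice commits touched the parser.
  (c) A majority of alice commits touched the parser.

|A| = 17, |A ∩ B| = 13, |A ∖ B| = 4.
(a) |A ∩ B| ≥ 7: holds.
(b) |A ∩ B| < |A ∖ B|: fails.
(c) |A ∩ B| > |A ∖ B|: holds.

(a), (c)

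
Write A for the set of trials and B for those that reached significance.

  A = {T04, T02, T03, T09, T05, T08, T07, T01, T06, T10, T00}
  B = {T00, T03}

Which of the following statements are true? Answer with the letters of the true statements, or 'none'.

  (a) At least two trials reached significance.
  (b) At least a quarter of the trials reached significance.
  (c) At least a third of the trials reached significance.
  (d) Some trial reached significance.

|A| = 11, |A ∩ B| = 2, |A ∖ B| = 9.
(a) |A ∩ B| ≥ 2: holds.
(b) |A ∩ B| / |A| ≥ 1/4: fails.
(c) |A ∩ B| / |A| ≥ 1/3: fails.
(d) A ∩ B ≠ ∅ (|A ∩ B| ≥ 1): holds.

(a), (d)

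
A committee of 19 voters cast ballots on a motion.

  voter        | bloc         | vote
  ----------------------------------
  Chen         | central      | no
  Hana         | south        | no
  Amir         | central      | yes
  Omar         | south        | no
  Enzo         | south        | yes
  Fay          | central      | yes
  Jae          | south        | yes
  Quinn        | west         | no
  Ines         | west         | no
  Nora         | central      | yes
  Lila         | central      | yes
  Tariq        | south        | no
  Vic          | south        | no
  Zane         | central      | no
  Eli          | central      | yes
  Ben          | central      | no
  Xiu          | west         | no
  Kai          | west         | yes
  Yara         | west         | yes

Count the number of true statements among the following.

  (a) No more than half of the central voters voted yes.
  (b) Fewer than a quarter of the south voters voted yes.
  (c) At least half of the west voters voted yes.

(a) central: |A| = 8, |A ∩ B| = 5; needs |A ∩ B| ≤ |A ∖ B| — false.
(b) south: |A| = 6, |A ∩ B| = 2; needs |A ∩ B| / |A| < 1/4 — false.
(c) west: |A| = 5, |A ∩ B| = 2; needs |A ∩ B| ≥ |A ∖ B| — false.

0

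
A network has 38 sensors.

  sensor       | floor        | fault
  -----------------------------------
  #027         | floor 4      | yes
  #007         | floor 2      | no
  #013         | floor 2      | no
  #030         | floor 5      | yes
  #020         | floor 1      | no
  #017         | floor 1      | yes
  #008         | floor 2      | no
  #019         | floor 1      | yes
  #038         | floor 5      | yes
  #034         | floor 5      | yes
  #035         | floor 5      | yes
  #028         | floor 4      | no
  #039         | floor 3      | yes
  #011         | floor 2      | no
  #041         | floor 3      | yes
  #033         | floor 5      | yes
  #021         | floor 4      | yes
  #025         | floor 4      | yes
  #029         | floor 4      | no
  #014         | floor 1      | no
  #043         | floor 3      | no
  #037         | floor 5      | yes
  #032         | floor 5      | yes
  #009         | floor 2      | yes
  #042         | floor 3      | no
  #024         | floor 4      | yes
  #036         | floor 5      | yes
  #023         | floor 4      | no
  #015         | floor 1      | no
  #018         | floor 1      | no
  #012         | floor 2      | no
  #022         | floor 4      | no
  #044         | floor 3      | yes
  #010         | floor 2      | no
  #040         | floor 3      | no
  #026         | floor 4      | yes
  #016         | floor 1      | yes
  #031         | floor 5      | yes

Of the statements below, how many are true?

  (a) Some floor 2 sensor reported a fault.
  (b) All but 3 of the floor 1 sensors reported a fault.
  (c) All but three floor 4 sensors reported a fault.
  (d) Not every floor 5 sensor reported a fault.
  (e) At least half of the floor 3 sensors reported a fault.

(a) floor 2: |A| = 7, |A ∩ B| = 1; needs A ∩ B ≠ ∅ (|A ∩ B| ≥ 1) — true.
(b) floor 1: |A| = 7, |A ∩ B| = 3; needs |A ∖ B| = 3 — false.
(c) floor 4: |A| = 9, |A ∩ B| = 5; needs |A ∖ B| = 3 — false.
(d) floor 5: |A| = 9, |A ∩ B| = 9; needs A ⊄ B (|A ∖ B| ≥ 1) — false.
(e) floor 3: |A| = 6, |A ∩ B| = 3; needs |A ∩ B| ≥ |A ∖ B| — true.

2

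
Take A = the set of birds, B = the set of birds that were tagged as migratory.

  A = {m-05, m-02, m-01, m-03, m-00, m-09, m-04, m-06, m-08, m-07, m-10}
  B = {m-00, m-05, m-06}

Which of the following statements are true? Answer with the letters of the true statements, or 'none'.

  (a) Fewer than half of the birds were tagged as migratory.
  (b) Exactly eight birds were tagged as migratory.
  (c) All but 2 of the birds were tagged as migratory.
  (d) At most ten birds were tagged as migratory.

|A| = 11, |A ∩ B| = 3, |A ∖ B| = 8.
(a) |A ∩ B| < |A ∖ B|: holds.
(b) |A ∩ B| = 8: fails.
(c) |A ∖ B| = 2: fails.
(d) |A ∩ B| ≤ 10: holds.

(a), (d)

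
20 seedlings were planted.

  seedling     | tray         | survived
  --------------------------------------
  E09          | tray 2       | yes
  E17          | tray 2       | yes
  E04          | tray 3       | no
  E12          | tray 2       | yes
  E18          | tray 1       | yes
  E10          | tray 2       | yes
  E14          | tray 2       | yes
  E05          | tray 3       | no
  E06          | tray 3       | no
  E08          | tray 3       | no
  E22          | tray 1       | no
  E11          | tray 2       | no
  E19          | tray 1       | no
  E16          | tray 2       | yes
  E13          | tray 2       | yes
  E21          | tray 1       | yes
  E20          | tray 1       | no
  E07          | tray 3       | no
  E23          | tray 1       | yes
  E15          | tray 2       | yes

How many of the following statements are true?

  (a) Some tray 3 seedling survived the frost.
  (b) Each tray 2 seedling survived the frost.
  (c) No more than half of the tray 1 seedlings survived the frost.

1

(a) tray 3: |A| = 5, |A ∩ B| = 0; needs A ∩ B ≠ ∅ (|A ∩ B| ≥ 1) — false.
(b) tray 2: |A| = 9, |A ∩ B| = 8; needs A ⊆ B, i.e. every element of A is in B (|A ∖ B| = 0) — false.
(c) tray 1: |A| = 6, |A ∩ B| = 3; needs |A ∩ B| ≤ |A ∖ B| — true.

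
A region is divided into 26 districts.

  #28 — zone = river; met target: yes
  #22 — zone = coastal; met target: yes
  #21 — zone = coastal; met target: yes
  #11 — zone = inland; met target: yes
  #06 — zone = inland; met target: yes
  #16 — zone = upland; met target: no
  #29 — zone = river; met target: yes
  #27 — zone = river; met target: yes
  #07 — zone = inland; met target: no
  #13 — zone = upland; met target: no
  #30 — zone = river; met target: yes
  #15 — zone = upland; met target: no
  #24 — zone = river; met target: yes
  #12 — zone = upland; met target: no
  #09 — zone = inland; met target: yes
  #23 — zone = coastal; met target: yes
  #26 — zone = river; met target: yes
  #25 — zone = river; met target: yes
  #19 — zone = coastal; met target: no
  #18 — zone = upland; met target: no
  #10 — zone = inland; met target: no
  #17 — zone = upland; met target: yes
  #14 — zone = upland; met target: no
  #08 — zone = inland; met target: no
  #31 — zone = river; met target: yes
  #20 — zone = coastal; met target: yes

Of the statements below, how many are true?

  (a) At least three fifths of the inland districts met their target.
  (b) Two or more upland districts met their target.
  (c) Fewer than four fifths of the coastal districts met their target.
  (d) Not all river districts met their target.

(a) inland: |A| = 6, |A ∩ B| = 3; needs |A ∩ B| / |A| ≥ 3/5 — false.
(b) upland: |A| = 7, |A ∩ B| = 1; needs |A ∩ B| ≥ 2 — false.
(c) coastal: |A| = 5, |A ∩ B| = 4; needs |A ∩ B| / |A| < 4/5 — false.
(d) river: |A| = 8, |A ∩ B| = 8; needs A ⊄ B (|A ∖ B| ≥ 1) — false.

0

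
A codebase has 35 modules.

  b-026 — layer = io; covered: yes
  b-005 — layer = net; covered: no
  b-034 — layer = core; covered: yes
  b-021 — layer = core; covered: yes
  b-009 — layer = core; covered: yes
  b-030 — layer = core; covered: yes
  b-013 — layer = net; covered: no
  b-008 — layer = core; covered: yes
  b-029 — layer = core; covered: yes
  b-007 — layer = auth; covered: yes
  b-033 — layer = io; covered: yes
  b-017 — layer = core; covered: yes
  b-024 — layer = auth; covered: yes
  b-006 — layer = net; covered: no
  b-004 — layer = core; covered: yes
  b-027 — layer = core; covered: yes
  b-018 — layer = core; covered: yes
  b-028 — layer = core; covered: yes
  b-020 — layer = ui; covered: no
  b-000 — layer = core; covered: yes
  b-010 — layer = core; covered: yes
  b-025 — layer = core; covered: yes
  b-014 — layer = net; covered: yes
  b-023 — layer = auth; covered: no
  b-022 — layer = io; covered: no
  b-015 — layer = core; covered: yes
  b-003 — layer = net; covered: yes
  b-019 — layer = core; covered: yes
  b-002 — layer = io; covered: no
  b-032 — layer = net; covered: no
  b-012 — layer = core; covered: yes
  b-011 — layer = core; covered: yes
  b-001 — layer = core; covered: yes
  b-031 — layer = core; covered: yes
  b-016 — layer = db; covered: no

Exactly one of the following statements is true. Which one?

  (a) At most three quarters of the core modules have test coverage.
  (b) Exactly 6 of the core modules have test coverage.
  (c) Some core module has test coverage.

|A| = 20, |A ∩ B| = 20, |A ∖ B| = 0.
(a) requires |A ∩ B| / |A| ≤ 3/4: false.
(b) requires |A ∩ B| = 6: false.
(c) requires A ∩ B ≠ ∅ (|A ∩ B| ≥ 1): true.

(c)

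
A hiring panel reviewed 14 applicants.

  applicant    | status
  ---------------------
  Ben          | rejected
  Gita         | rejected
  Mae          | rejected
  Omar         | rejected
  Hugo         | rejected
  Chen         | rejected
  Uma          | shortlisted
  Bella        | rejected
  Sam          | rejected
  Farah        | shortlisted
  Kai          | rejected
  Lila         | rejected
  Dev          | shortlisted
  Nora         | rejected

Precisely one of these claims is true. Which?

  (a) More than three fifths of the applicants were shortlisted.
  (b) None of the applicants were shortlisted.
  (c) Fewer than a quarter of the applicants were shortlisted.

|A| = 14, |A ∩ B| = 3, |A ∖ B| = 11.
(a) requires |A ∩ B| / |A| > 3/5: false.
(b) requires A ∩ B = ∅ (|A ∩ B| = 0): false.
(c) requires |A ∩ B| / |A| < 1/4: true.

(c)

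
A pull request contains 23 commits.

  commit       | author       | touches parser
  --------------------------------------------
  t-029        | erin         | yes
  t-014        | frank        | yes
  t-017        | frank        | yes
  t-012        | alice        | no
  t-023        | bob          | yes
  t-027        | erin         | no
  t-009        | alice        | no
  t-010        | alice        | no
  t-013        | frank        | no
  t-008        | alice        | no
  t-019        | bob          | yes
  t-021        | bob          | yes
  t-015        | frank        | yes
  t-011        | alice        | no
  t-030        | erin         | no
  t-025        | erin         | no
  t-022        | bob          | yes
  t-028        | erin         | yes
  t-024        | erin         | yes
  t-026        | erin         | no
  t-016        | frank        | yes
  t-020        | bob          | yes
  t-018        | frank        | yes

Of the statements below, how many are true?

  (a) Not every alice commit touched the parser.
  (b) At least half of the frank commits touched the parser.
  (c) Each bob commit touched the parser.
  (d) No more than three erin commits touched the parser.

4

(a) alice: |A| = 5, |A ∩ B| = 0; needs A ⊄ B (|A ∖ B| ≥ 1) — true.
(b) frank: |A| = 6, |A ∩ B| = 5; needs |A ∩ B| ≥ |A ∖ B| — true.
(c) bob: |A| = 5, |A ∩ B| = 5; needs A ⊆ B, i.e. every element of A is in B (|A ∖ B| = 0) — true.
(d) erin: |A| = 7, |A ∩ B| = 3; needs |A ∩ B| ≤ 3 — true.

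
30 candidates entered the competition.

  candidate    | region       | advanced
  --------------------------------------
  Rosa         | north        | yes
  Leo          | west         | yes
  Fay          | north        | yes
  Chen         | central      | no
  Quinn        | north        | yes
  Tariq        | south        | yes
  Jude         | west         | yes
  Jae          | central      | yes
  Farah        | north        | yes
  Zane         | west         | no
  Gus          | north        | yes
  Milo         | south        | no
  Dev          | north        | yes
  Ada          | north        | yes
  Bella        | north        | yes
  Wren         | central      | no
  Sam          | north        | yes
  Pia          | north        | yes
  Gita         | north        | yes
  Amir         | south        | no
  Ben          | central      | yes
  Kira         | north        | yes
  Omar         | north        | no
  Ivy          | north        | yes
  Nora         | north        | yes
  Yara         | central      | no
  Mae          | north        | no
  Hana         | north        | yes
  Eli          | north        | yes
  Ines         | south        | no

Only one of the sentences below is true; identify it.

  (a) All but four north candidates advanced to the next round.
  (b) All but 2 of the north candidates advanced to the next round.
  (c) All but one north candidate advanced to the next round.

(b)

|A| = 18, |A ∩ B| = 16, |A ∖ B| = 2.
(a) requires |A ∖ B| = 4: false.
(b) requires |A ∖ B| = 2: true.
(c) requires |A ∖ B| = 1: false.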